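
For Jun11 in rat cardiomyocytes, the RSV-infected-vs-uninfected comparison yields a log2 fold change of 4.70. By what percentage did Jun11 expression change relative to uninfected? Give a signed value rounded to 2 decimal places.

2499.21%

Fold change = 2^(4.70) = 25.9921
Percent change = (FC − 1) × 100% = (25.9921 − 1) × 100 = 2499.21%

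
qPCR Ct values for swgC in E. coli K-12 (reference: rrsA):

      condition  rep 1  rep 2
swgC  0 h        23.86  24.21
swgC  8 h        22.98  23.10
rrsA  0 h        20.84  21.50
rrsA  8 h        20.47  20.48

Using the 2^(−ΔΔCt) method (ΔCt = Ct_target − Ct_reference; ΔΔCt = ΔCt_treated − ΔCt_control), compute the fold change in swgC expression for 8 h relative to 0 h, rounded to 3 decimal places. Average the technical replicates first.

Mean Ct: swgC 0 h 24.035; swgC 8 h 23.040; rrsA 0 h 21.170; rrsA 8 h 20.475
ΔCt(0 h) = 24.035 − 21.170 = 2.865
ΔCt(8 h) = 23.040 − 20.475 = 2.565
ΔΔCt = 2.565 − 2.865 = -0.300
Fold change = 2^(−(-0.300)) = 2^0.300 = 1.2311

1.231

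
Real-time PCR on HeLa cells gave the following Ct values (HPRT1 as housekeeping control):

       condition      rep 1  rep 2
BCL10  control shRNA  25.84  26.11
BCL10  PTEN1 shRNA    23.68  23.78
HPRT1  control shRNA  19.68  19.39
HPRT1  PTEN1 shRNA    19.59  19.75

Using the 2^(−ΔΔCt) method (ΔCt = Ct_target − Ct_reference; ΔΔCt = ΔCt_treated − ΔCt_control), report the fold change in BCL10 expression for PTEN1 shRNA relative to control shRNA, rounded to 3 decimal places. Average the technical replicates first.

Mean Ct: BCL10 control shRNA 25.975; BCL10 PTEN1 shRNA 23.730; HPRT1 control shRNA 19.535; HPRT1 PTEN1 shRNA 19.670
ΔCt(control shRNA) = 25.975 − 19.535 = 6.440
ΔCt(PTEN1 shRNA) = 23.730 − 19.670 = 4.060
ΔΔCt = 4.060 − 6.440 = -2.380
Fold change = 2^(−(-2.380)) = 2^2.380 = 5.2054

5.205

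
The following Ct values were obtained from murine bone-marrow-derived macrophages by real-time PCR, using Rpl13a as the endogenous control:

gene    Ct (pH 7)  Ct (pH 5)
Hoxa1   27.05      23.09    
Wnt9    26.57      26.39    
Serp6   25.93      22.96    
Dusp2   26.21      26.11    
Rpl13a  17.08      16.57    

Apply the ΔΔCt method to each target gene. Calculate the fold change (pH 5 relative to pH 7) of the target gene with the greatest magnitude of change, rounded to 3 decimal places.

10.928

Hoxa1: ΔΔCt = (23.09−16.57) − (27.05−17.08) = 6.52 − 9.97 = -3.45; fold change = 2^3.45 = 10.928
Wnt9: ΔΔCt = (26.39−16.57) − (26.57−17.08) = 9.82 − 9.49 = 0.33; fold change = 2^-0.33 = 0.796
Serp6: ΔΔCt = (22.96−16.57) − (25.93−17.08) = 6.39 − 8.85 = -2.46; fold change = 2^2.46 = 5.502
Dusp2: ΔΔCt = (26.11−16.57) − (26.21−17.08) = 9.54 − 9.13 = 0.41; fold change = 2^-0.41 = 0.753
Hoxa1 has the largest |ΔΔCt| = 3.45.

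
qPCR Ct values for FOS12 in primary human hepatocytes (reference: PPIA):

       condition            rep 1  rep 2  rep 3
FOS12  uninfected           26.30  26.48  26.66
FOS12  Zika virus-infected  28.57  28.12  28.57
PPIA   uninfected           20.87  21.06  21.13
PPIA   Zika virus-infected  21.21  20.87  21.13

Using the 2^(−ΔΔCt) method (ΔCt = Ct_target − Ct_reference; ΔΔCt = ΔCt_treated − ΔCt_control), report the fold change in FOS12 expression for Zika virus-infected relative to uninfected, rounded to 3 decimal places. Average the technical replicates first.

0.270

Mean Ct: FOS12 uninfected 26.480; FOS12 Zika virus-infected 28.420; PPIA uninfected 21.020; PPIA Zika virus-infected 21.070
ΔCt(uninfected) = 26.480 − 21.020 = 5.460
ΔCt(Zika virus-infected) = 28.420 − 21.070 = 7.350
ΔΔCt = 7.350 − 5.460 = 1.890
Fold change = 2^(−1.890) = 0.2698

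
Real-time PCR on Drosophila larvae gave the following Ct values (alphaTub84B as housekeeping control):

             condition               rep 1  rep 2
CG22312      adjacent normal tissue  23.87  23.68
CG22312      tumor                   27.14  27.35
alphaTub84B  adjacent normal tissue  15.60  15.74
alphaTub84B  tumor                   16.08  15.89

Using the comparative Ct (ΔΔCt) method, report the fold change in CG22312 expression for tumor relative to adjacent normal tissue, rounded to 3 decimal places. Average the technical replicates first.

0.112

Mean Ct: CG22312 adjacent normal tissue 23.775; CG22312 tumor 27.245; alphaTub84B adjacent normal tissue 15.670; alphaTub84B tumor 15.985
ΔCt(adjacent normal tissue) = 23.775 − 15.670 = 8.105
ΔCt(tumor) = 27.245 − 15.985 = 11.260
ΔΔCt = 11.260 − 8.105 = 3.155
Fold change = 2^(−3.155) = 0.1123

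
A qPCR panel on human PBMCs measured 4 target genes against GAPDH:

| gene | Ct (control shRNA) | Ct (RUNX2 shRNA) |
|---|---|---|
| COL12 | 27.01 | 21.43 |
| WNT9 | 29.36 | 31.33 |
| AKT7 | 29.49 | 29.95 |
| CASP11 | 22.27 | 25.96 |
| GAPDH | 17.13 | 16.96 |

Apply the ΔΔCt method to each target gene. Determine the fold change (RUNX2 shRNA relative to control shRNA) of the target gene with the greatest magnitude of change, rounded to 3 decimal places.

42.518

COL12: ΔΔCt = (21.43−16.96) − (27.01−17.13) = 4.47 − 9.88 = -5.41; fold change = 2^5.41 = 42.518
WNT9: ΔΔCt = (31.33−16.96) − (29.36−17.13) = 14.37 − 12.23 = 2.14; fold change = 2^-2.14 = 0.227
AKT7: ΔΔCt = (29.95−16.96) − (29.49−17.13) = 12.99 − 12.36 = 0.63; fold change = 2^-0.63 = 0.646
CASP11: ΔΔCt = (25.96−16.96) − (22.27−17.13) = 9.00 − 5.14 = 3.86; fold change = 2^-3.86 = 0.069
COL12 has the largest |ΔΔCt| = 5.41.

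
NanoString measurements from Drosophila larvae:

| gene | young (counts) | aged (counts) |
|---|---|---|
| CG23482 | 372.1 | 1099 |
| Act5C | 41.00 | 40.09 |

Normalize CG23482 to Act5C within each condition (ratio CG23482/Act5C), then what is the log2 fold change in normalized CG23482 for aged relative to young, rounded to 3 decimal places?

CG23482/Act5C (young) = 372.1 / 41.00 = 9.0756
CG23482/Act5C (aged) = 1099 / 40.09 = 27.413
Fold change = 27.413 / 9.0756 = 3.0205
log2(3.0205) = 1.5948

1.595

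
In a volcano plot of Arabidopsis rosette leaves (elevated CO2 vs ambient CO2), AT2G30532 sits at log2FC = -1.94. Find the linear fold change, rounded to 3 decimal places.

Fold change = 2^(-1.94) = 0.2606
That is, AT2G30532 drops to 26.1% of the ambient CO2 level.

0.261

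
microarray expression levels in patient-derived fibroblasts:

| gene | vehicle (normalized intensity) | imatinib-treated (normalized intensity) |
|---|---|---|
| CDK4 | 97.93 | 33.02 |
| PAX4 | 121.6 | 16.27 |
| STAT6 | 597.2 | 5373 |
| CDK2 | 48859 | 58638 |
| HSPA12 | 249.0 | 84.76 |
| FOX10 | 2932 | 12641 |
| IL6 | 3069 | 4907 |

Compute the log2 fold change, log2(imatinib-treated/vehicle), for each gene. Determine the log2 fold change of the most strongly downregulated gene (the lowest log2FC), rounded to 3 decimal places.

-2.902

log2(33.02/97.93) = -1.568  (CDK4)
log2(16.27/121.6) = -2.902  (PAX4)
log2(5373/597.2) = 3.169  (STAT6)
log2(58638/48859) = 0.263  (CDK2)
log2(84.76/249.0) = -1.555  (HSPA12)
log2(12641/2932) = 2.108  (FOX10)
log2(4907/3069) = 0.677  (IL6)
PAX4 is most strongly downregulated.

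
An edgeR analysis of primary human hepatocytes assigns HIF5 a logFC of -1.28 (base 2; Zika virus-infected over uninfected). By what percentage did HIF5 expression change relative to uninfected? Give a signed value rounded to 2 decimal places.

-58.82%

Fold change = 2^(-1.28) = 0.4118
Percent change = (FC − 1) × 100% = (0.4118 − 1) × 100 = -58.82%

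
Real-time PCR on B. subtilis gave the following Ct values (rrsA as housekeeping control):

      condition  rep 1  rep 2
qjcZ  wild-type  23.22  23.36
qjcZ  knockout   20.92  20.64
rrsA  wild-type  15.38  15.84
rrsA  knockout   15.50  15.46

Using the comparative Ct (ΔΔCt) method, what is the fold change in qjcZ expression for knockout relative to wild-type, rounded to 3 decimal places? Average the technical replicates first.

5.205

Mean Ct: qjcZ wild-type 23.290; qjcZ knockout 20.780; rrsA wild-type 15.610; rrsA knockout 15.480
ΔCt(wild-type) = 23.290 − 15.610 = 7.680
ΔCt(knockout) = 20.780 − 15.480 = 5.300
ΔΔCt = 5.300 − 7.680 = -2.380
Fold change = 2^(−(-2.380)) = 2^2.380 = 5.2054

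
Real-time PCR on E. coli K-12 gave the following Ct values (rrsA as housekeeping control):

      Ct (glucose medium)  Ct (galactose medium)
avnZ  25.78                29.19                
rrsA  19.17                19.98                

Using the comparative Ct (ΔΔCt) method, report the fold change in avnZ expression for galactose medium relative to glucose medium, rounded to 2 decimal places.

0.16

ΔCt(glucose medium) = 25.780 − 19.170 = 6.610
ΔCt(galactose medium) = 29.190 − 19.980 = 9.210
ΔΔCt = 9.210 − 6.610 = 2.600
Fold change = 2^(−2.600) = 0.165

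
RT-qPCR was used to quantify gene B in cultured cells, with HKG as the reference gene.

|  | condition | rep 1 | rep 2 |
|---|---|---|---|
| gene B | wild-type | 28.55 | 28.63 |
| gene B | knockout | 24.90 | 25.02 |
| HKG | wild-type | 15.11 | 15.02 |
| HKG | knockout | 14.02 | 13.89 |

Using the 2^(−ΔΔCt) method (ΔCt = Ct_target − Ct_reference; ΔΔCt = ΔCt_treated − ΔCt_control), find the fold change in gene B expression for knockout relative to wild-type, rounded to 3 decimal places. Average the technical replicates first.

Mean Ct: gene B wild-type 28.590; gene B knockout 24.960; HKG wild-type 15.065; HKG knockout 13.955
ΔCt(wild-type) = 28.590 − 15.065 = 13.525
ΔCt(knockout) = 24.960 − 13.955 = 11.005
ΔΔCt = 11.005 − 13.525 = -2.520
Fold change = 2^(−(-2.520)) = 2^2.520 = 5.7358

5.736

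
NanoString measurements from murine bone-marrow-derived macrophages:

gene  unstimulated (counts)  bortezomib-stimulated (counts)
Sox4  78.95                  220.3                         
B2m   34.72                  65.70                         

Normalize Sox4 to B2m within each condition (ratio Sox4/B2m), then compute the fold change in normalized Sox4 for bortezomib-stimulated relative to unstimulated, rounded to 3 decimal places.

Sox4/B2m (unstimulated) = 78.95 / 34.72 = 2.2739
Sox4/B2m (bortezomib-stimulated) = 220.3 / 65.70 = 3.3531
Fold change = 3.3531 / 2.2739 = 1.4746

1.475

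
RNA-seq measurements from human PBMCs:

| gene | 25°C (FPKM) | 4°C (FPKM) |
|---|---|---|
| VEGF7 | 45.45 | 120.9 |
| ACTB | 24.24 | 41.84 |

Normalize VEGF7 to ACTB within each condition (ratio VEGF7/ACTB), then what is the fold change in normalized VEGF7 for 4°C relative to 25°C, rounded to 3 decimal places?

VEGF7/ACTB (25°C) = 45.45 / 24.24 = 1.875
VEGF7/ACTB (4°C) = 120.9 / 41.84 = 2.8896
Fold change = 2.8896 / 1.875 = 1.5411

1.541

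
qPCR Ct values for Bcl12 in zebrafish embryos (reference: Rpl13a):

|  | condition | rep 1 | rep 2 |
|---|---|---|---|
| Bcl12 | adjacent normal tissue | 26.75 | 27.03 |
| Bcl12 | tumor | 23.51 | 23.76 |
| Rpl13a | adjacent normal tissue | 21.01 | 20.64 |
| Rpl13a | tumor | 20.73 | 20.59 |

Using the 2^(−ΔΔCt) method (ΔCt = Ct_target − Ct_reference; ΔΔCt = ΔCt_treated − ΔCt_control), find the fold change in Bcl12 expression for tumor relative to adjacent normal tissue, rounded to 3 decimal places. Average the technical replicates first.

Mean Ct: Bcl12 adjacent normal tissue 26.890; Bcl12 tumor 23.635; Rpl13a adjacent normal tissue 20.825; Rpl13a tumor 20.660
ΔCt(adjacent normal tissue) = 26.890 − 20.825 = 6.065
ΔCt(tumor) = 23.635 − 20.660 = 2.975
ΔΔCt = 2.975 − 6.065 = -3.090
Fold change = 2^(−(-3.090)) = 2^3.090 = 8.5150

8.515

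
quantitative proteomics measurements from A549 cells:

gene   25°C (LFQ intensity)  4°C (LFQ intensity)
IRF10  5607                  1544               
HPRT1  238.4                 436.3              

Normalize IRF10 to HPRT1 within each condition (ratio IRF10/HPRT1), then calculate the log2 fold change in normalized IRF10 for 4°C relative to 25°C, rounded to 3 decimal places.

IRF10/HPRT1 (25°C) = 5607 / 238.4 = 23.519
IRF10/HPRT1 (4°C) = 1544 / 436.3 = 3.5388
Fold change = 3.5388 / 23.519 = 0.1505
log2(0.1505) = -2.7325

-2.732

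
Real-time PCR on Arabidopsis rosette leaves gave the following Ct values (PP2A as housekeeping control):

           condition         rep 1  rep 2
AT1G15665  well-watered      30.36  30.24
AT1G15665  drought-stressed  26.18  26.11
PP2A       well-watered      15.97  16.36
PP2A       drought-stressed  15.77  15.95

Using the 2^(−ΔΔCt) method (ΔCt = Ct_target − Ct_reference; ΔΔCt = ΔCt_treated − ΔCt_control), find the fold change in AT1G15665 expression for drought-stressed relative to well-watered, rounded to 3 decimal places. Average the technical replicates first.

Mean Ct: AT1G15665 well-watered 30.300; AT1G15665 drought-stressed 26.145; PP2A well-watered 16.165; PP2A drought-stressed 15.860
ΔCt(well-watered) = 30.300 − 16.165 = 14.135
ΔCt(drought-stressed) = 26.145 − 15.860 = 10.285
ΔΔCt = 10.285 − 14.135 = -3.850
Fold change = 2^(−(-3.850)) = 2^3.850 = 14.4200

14.420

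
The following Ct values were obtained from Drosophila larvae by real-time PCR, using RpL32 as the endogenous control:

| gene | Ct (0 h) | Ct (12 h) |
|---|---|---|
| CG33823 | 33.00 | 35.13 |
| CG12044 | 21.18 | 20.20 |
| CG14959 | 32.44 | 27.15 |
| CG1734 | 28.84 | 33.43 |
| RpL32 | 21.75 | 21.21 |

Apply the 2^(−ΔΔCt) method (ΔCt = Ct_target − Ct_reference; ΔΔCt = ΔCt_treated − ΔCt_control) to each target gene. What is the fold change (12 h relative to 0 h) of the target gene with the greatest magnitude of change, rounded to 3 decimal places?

0.029

CG33823: ΔΔCt = (35.13−21.21) − (33.00−21.75) = 13.92 − 11.25 = 2.67; fold change = 2^-2.67 = 0.157
CG12044: ΔΔCt = (20.20−21.21) − (21.18−21.75) = -1.01 − (-0.57) = -0.44; fold change = 2^0.44 = 1.357
CG14959: ΔΔCt = (27.15−21.21) − (32.44−21.75) = 5.94 − 10.69 = -4.75; fold change = 2^4.75 = 26.909
CG1734: ΔΔCt = (33.43−21.21) − (28.84−21.75) = 12.22 − 7.09 = 5.13; fold change = 2^-5.13 = 0.029
CG1734 has the largest |ΔΔCt| = 5.13.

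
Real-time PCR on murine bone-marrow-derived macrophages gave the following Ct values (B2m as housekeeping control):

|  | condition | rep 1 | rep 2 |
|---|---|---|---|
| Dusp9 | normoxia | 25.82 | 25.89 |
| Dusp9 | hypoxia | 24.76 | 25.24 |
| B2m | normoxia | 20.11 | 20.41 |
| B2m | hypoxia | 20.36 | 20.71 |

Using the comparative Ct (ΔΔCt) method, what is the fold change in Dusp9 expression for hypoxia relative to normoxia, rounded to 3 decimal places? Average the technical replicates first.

Mean Ct: Dusp9 normoxia 25.855; Dusp9 hypoxia 25.000; B2m normoxia 20.260; B2m hypoxia 20.535
ΔCt(normoxia) = 25.855 − 20.260 = 5.595
ΔCt(hypoxia) = 25.000 − 20.535 = 4.465
ΔΔCt = 4.465 − 5.595 = -1.130
Fold change = 2^(−(-1.130)) = 2^1.130 = 2.1886

2.189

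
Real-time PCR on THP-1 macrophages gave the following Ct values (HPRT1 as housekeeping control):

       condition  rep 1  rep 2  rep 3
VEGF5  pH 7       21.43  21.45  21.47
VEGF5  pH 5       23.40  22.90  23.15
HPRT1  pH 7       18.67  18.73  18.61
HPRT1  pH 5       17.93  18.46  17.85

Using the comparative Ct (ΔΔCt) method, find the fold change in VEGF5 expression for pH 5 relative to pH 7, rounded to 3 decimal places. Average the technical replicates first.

0.204

Mean Ct: VEGF5 pH 7 21.450; VEGF5 pH 5 23.150; HPRT1 pH 7 18.670; HPRT1 pH 5 18.080
ΔCt(pH 7) = 21.450 − 18.670 = 2.780
ΔCt(pH 5) = 23.150 − 18.080 = 5.070
ΔΔCt = 5.070 − 2.780 = 2.290
Fold change = 2^(−2.290) = 0.2045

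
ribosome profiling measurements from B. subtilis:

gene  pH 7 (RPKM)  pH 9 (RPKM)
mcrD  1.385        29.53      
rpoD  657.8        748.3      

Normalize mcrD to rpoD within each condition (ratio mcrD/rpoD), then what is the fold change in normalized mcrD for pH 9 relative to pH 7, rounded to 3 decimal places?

18.743

mcrD/rpoD (pH 7) = 1.385 / 657.8 = 0.0021055
mcrD/rpoD (pH 9) = 29.53 / 748.3 = 0.039463
Fold change = 0.039463 / 0.0021055 = 18.7427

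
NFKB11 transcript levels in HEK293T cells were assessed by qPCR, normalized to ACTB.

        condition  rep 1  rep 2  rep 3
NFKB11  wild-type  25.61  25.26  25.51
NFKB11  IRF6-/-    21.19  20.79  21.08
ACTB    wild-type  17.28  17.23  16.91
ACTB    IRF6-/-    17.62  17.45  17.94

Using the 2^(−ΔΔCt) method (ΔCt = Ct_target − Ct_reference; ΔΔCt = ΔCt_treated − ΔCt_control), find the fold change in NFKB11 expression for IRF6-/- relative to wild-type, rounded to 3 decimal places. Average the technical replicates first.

Mean Ct: NFKB11 wild-type 25.460; NFKB11 IRF6-/- 21.020; ACTB wild-type 17.140; ACTB IRF6-/- 17.670
ΔCt(wild-type) = 25.460 − 17.140 = 8.320
ΔCt(IRF6-/-) = 21.020 − 17.670 = 3.350
ΔΔCt = 3.350 − 8.320 = -4.970
Fold change = 2^(−(-4.970)) = 2^4.970 = 31.3414

31.341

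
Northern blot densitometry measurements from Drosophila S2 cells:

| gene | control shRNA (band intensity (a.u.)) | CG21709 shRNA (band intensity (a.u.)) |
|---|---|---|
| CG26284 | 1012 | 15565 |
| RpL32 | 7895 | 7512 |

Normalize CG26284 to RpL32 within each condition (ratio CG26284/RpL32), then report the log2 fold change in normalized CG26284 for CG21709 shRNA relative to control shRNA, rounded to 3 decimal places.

4.015

CG26284/RpL32 (control shRNA) = 1012 / 7895 = 0.12818
CG26284/RpL32 (CG21709 shRNA) = 15565 / 7512 = 2.072
Fold change = 2.072 / 0.12818 = 16.1646
log2(16.1646) = 4.0148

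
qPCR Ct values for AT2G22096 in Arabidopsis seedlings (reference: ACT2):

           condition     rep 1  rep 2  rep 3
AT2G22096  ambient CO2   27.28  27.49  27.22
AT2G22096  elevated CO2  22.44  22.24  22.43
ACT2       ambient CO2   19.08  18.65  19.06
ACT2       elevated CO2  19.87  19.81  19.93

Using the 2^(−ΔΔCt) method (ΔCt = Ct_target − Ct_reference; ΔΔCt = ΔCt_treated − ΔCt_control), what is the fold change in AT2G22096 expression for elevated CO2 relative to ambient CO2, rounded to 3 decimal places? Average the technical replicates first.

Mean Ct: AT2G22096 ambient CO2 27.330; AT2G22096 elevated CO2 22.370; ACT2 ambient CO2 18.930; ACT2 elevated CO2 19.870
ΔCt(ambient CO2) = 27.330 − 18.930 = 8.400
ΔCt(elevated CO2) = 22.370 − 19.870 = 2.500
ΔΔCt = 2.500 − 8.400 = -5.900
Fold change = 2^(−(-5.900)) = 2^5.900 = 59.7141

59.714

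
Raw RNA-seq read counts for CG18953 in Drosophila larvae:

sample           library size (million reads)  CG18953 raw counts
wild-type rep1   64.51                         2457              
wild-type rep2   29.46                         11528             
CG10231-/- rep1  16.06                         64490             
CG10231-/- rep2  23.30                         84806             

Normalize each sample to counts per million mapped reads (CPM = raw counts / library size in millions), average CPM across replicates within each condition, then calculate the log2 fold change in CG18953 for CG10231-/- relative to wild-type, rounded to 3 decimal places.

CPM(wild-type rep1) = 2457 / 64.51 = 38.0871
CPM(wild-type rep2) = 11528 / 29.46 = 391.3103
CPM(CG10231-/- rep1) = 64490 / 16.06 = 4015.5666
CPM(CG10231-/- rep2) = 84806 / 23.30 = 3639.7425
mean CPM(wild-type) = 214.6987; mean CPM(CG10231-/-) = 3827.6546
Fold change = 3827.6546 / 214.6987 = 17.82803
log2(17.82803) = 4.1561

4.156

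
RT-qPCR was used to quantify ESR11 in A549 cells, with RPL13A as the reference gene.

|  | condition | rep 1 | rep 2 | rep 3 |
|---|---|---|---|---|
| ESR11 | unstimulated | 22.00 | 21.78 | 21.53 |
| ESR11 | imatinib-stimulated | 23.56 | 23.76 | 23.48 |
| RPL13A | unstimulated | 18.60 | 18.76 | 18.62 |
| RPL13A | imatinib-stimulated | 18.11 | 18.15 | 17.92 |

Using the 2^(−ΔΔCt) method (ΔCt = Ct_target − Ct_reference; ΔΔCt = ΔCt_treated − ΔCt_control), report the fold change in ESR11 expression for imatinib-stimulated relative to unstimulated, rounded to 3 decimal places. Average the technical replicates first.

0.186

Mean Ct: ESR11 unstimulated 21.770; ESR11 imatinib-stimulated 23.600; RPL13A unstimulated 18.660; RPL13A imatinib-stimulated 18.060
ΔCt(unstimulated) = 21.770 − 18.660 = 3.110
ΔCt(imatinib-stimulated) = 23.600 − 18.060 = 5.540
ΔΔCt = 5.540 − 3.110 = 2.430
Fold change = 2^(−2.430) = 0.1856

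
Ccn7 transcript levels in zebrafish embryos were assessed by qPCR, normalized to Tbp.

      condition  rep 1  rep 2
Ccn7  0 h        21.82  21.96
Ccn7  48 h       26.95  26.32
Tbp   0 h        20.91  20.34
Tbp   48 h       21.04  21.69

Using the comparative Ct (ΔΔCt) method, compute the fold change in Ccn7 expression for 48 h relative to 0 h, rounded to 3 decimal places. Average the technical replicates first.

Mean Ct: Ccn7 0 h 21.890; Ccn7 48 h 26.635; Tbp 0 h 20.625; Tbp 48 h 21.365
ΔCt(0 h) = 21.890 − 20.625 = 1.265
ΔCt(48 h) = 26.635 − 21.365 = 5.270
ΔΔCt = 5.270 − 1.265 = 4.005
Fold change = 2^(−4.005) = 0.0623

0.062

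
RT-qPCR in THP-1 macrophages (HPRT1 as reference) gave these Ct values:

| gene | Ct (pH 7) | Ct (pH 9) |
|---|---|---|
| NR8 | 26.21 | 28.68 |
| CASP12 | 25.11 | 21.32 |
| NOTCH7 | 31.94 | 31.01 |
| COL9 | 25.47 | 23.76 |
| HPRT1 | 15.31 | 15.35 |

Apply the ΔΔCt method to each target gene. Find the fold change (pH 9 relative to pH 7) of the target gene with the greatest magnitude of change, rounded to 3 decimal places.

14.221

NR8: ΔΔCt = (28.68−15.35) − (26.21−15.31) = 13.33 − 10.90 = 2.43; fold change = 2^-2.43 = 0.186
CASP12: ΔΔCt = (21.32−15.35) − (25.11−15.31) = 5.97 − 9.80 = -3.83; fold change = 2^3.83 = 14.221
NOTCH7: ΔΔCt = (31.01−15.35) − (31.94−15.31) = 15.66 − 16.63 = -0.97; fold change = 2^0.97 = 1.959
COL9: ΔΔCt = (23.76−15.35) − (25.47−15.31) = 8.41 − 10.16 = -1.75; fold change = 2^1.75 = 3.364
CASP12 has the largest |ΔΔCt| = 3.83.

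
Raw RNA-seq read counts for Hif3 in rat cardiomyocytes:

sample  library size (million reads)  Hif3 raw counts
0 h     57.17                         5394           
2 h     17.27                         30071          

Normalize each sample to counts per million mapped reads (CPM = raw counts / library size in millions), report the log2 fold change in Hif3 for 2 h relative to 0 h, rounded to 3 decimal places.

4.206

CPM(0 h) = 5394 / 57.17 = 94.3502
CPM(2 h) = 30071 / 17.27 = 1741.2276
Fold change = 1741.2276 / 94.3502 = 18.45495
log2(18.45495) = 4.2059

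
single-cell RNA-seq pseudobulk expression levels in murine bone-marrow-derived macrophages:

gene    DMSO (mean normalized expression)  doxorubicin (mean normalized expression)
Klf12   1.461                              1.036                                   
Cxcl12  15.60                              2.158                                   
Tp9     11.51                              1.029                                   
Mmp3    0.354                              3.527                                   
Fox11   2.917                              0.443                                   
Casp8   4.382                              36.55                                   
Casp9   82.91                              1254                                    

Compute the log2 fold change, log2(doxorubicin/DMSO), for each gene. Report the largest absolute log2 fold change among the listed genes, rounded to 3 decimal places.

log2(1.036/1.461) = -0.496  (Klf12)
log2(2.158/15.60) = -2.854  (Cxcl12)
log2(1.029/11.51) = -3.484  (Tp9)
log2(3.527/0.354) = 3.317  (Mmp3)
log2(0.443/2.917) = -2.719  (Fox11)
log2(36.55/4.382) = 3.060  (Casp8)
log2(1254/82.91) = 3.919  (Casp9)
The largest magnitude belongs to Casp9.

3.919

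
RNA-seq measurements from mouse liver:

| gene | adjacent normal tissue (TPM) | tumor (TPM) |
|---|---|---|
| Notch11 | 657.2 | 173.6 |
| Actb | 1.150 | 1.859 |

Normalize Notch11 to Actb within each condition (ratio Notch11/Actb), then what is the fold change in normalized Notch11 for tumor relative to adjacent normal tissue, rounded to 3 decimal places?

0.163

Notch11/Actb (adjacent normal tissue) = 657.2 / 1.150 = 571.48
Notch11/Actb (tumor) = 173.6 / 1.859 = 93.384
Fold change = 93.384 / 571.48 = 0.1634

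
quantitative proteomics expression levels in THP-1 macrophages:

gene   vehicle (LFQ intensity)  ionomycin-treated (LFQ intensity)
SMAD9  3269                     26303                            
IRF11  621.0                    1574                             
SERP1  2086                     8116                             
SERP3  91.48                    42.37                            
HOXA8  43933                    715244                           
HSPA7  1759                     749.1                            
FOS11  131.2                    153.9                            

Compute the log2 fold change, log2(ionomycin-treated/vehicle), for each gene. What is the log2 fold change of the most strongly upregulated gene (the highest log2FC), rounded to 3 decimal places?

log2(26303/3269) = 3.008  (SMAD9)
log2(1574/621.0) = 1.342  (IRF11)
log2(8116/2086) = 1.960  (SERP1)
log2(42.37/91.48) = -1.110  (SERP3)
log2(715244/43933) = 4.025  (HOXA8)
log2(749.1/1759) = -1.232  (HSPA7)
log2(153.9/131.2) = 0.230  (FOS11)
HOXA8 is most strongly upregulated.

4.025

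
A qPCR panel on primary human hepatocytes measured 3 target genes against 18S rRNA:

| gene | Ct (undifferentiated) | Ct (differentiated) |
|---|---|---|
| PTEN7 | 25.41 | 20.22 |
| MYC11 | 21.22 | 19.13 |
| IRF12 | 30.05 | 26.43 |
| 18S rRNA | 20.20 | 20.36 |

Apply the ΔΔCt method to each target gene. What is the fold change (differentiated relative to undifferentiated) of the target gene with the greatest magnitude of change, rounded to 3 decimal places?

PTEN7: ΔΔCt = (20.22−20.36) − (25.41−20.20) = -0.14 − 5.21 = -5.35; fold change = 2^5.35 = 40.786
MYC11: ΔΔCt = (19.13−20.36) − (21.22−20.20) = -1.23 − 1.02 = -2.25; fold change = 2^2.25 = 4.757
IRF12: ΔΔCt = (26.43−20.36) − (30.05−20.20) = 6.07 − 9.85 = -3.78; fold change = 2^3.78 = 13.737
PTEN7 has the largest |ΔΔCt| = 5.35.

40.786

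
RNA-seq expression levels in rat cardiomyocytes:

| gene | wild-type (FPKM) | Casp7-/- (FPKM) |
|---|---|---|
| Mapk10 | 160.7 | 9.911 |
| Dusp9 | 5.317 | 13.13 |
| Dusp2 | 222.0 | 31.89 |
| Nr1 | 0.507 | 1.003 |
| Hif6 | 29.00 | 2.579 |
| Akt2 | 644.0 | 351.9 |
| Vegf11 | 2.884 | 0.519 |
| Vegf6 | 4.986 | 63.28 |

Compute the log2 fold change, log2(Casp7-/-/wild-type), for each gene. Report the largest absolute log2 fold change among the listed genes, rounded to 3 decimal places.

log2(9.911/160.7) = -4.019  (Mapk10)
log2(13.13/5.317) = 1.304  (Dusp9)
log2(31.89/222.0) = -2.799  (Dusp2)
log2(1.003/0.507) = 0.984  (Nr1)
log2(2.579/29.00) = -3.491  (Hif6)
log2(351.9/644.0) = -0.872  (Akt2)
log2(0.519/2.884) = -2.474  (Vegf11)
log2(63.28/4.986) = 3.666  (Vegf6)
The largest magnitude belongs to Mapk10.

4.019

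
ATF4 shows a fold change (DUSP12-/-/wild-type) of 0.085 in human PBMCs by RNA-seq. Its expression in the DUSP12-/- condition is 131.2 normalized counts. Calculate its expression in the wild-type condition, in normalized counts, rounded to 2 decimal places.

1543.53

wild-type expression = 131.2 / 0.085 = 1543.53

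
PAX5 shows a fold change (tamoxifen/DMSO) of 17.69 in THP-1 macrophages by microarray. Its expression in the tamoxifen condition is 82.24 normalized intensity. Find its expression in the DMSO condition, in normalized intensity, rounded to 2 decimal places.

4.65

DMSO expression = 82.24 / 17.69 = 4.65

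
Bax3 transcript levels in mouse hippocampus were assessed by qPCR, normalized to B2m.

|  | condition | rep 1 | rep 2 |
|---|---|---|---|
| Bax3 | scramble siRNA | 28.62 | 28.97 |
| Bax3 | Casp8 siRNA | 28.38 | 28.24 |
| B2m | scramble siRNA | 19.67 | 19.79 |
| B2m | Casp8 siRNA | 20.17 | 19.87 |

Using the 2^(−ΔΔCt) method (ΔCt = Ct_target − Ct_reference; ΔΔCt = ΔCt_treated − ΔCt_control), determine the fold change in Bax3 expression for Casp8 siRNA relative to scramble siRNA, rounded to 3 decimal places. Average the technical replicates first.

1.711

Mean Ct: Bax3 scramble siRNA 28.795; Bax3 Casp8 siRNA 28.310; B2m scramble siRNA 19.730; B2m Casp8 siRNA 20.020
ΔCt(scramble siRNA) = 28.795 − 19.730 = 9.065
ΔCt(Casp8 siRNA) = 28.310 − 20.020 = 8.290
ΔΔCt = 8.290 − 9.065 = -0.775
Fold change = 2^(−(-0.775)) = 2^0.775 = 1.7112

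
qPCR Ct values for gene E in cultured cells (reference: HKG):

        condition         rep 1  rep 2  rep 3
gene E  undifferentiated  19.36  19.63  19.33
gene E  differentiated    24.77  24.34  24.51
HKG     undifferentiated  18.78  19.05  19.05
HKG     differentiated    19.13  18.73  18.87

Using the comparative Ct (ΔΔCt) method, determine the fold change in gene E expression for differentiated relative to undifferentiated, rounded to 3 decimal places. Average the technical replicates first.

0.028

Mean Ct: gene E undifferentiated 19.440; gene E differentiated 24.540; HKG undifferentiated 18.960; HKG differentiated 18.910
ΔCt(undifferentiated) = 19.440 − 18.960 = 0.480
ΔCt(differentiated) = 24.540 − 18.910 = 5.630
ΔΔCt = 5.630 − 0.480 = 5.150
Fold change = 2^(−5.150) = 0.0282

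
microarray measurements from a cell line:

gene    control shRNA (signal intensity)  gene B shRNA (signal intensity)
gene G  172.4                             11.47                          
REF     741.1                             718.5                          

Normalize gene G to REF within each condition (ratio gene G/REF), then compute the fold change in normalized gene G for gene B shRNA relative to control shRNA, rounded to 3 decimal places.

0.069

gene G/REF (control shRNA) = 172.4 / 741.1 = 0.23263
gene G/REF (gene B shRNA) = 11.47 / 718.5 = 0.015964
Fold change = 0.015964 / 0.23263 = 0.0686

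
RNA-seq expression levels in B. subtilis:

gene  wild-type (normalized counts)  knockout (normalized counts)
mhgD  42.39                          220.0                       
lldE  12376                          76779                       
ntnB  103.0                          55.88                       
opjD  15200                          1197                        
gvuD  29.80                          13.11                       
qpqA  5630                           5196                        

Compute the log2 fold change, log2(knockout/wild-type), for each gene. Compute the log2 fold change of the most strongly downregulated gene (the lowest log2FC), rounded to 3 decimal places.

-3.667

log2(220.0/42.39) = 2.376  (mhgD)
log2(76779/12376) = 2.633  (lldE)
log2(55.88/103.0) = -0.882  (ntnB)
log2(1197/15200) = -3.667  (opjD)
log2(13.11/29.80) = -1.185  (gvuD)
log2(5196/5630) = -0.116  (qpqA)
opjD is most strongly downregulated.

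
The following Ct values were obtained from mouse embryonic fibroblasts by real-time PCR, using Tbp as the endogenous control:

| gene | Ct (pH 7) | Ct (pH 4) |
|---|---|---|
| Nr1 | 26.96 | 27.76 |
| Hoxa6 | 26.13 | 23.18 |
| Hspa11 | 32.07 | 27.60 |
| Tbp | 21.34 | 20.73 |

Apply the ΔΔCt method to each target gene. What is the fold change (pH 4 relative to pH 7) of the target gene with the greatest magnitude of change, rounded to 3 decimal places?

Nr1: ΔΔCt = (27.76−20.73) − (26.96−21.34) = 7.03 − 5.62 = 1.41; fold change = 2^-1.41 = 0.376
Hoxa6: ΔΔCt = (23.18−20.73) − (26.13−21.34) = 2.45 − 4.79 = -2.34; fold change = 2^2.34 = 5.063
Hspa11: ΔΔCt = (27.60−20.73) − (32.07−21.34) = 6.87 − 10.73 = -3.86; fold change = 2^3.86 = 14.520
Hspa11 has the largest |ΔΔCt| = 3.86.

14.520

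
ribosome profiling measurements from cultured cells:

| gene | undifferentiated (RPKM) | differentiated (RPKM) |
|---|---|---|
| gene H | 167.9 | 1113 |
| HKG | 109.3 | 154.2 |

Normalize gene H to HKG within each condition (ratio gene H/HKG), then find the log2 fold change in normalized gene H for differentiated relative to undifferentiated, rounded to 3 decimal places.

2.232

gene H/HKG (undifferentiated) = 167.9 / 109.3 = 1.5361
gene H/HKG (differentiated) = 1113 / 154.2 = 7.2179
Fold change = 7.2179 / 1.5361 = 4.6987
log2(4.6987) = 2.2323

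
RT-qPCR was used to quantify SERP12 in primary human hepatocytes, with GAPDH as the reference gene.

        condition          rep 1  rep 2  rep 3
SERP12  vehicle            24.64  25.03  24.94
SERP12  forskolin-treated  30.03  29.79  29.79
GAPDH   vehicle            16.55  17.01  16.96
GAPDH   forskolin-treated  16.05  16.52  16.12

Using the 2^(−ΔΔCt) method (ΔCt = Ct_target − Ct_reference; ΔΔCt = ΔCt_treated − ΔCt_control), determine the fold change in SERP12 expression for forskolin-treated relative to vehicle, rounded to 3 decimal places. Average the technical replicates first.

Mean Ct: SERP12 vehicle 24.870; SERP12 forskolin-treated 29.870; GAPDH vehicle 16.840; GAPDH forskolin-treated 16.230
ΔCt(vehicle) = 24.870 − 16.840 = 8.030
ΔCt(forskolin-treated) = 29.870 − 16.230 = 13.640
ΔΔCt = 13.640 − 8.030 = 5.610
Fold change = 2^(−5.610) = 0.0205

0.020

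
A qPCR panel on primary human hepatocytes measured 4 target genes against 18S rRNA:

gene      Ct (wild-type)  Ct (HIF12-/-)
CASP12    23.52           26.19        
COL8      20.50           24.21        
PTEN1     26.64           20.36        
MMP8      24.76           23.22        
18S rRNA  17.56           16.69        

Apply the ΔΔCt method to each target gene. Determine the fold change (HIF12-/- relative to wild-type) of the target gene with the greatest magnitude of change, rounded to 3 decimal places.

42.518

CASP12: ΔΔCt = (26.19−16.69) − (23.52−17.56) = 9.50 − 5.96 = 3.54; fold change = 2^-3.54 = 0.086
COL8: ΔΔCt = (24.21−16.69) − (20.50−17.56) = 7.52 − 2.94 = 4.58; fold change = 2^-4.58 = 0.042
PTEN1: ΔΔCt = (20.36−16.69) − (26.64−17.56) = 3.67 − 9.08 = -5.41; fold change = 2^5.41 = 42.518
MMP8: ΔΔCt = (23.22−16.69) − (24.76−17.56) = 6.53 − 7.20 = -0.67; fold change = 2^0.67 = 1.591
PTEN1 has the largest |ΔΔCt| = 5.41.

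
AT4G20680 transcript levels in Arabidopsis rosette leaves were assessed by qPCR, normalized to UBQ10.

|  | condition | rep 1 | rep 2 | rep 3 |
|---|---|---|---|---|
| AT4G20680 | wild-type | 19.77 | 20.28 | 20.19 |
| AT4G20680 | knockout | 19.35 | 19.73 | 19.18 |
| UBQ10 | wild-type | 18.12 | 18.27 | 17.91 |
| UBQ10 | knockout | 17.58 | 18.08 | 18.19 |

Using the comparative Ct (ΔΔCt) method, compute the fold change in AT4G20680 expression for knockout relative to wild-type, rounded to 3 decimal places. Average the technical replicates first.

Mean Ct: AT4G20680 wild-type 20.080; AT4G20680 knockout 19.420; UBQ10 wild-type 18.100; UBQ10 knockout 17.950
ΔCt(wild-type) = 20.080 − 18.100 = 1.980
ΔCt(knockout) = 19.420 − 17.950 = 1.470
ΔΔCt = 1.470 − 1.980 = -0.510
Fold change = 2^(−(-0.510)) = 2^0.510 = 1.4241

1.424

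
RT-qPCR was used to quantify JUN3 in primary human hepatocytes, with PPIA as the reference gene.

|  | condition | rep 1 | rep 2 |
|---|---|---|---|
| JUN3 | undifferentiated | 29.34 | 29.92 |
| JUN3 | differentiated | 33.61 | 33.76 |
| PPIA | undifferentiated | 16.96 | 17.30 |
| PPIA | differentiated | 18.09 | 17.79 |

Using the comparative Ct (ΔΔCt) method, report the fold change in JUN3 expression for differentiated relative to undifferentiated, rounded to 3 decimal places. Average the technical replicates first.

Mean Ct: JUN3 undifferentiated 29.630; JUN3 differentiated 33.685; PPIA undifferentiated 17.130; PPIA differentiated 17.940
ΔCt(undifferentiated) = 29.630 − 17.130 = 12.500
ΔCt(differentiated) = 33.685 − 17.940 = 15.745
ΔΔCt = 15.745 − 12.500 = 3.245
Fold change = 2^(−3.245) = 0.1055

0.105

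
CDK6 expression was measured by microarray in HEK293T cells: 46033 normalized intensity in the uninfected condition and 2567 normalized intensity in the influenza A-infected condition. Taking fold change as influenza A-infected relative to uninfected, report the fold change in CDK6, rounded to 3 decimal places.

0.056

Fold change = 2567 / 46033 = 0.0558
CDK6 is downregulated.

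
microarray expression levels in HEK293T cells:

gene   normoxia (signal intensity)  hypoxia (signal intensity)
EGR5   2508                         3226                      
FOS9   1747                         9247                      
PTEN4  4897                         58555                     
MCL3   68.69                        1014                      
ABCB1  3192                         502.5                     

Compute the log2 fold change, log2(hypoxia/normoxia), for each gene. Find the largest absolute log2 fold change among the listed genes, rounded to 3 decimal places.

log2(3226/2508) = 0.363  (EGR5)
log2(9247/1747) = 2.404  (FOS9)
log2(58555/4897) = 3.580  (PTEN4)
log2(1014/68.69) = 3.884  (MCL3)
log2(502.5/3192) = -2.667  (ABCB1)
The largest magnitude belongs to MCL3.

3.884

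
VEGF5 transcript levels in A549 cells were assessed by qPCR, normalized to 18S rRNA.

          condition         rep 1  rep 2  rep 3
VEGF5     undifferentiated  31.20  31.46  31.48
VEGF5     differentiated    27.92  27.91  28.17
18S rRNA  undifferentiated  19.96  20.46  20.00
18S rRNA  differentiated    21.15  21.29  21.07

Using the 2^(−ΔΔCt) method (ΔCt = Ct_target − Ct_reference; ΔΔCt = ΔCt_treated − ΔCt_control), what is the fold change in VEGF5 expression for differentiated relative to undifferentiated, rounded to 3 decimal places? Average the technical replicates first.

Mean Ct: VEGF5 undifferentiated 31.380; VEGF5 differentiated 28.000; 18S rRNA undifferentiated 20.140; 18S rRNA differentiated 21.170
ΔCt(undifferentiated) = 31.380 − 20.140 = 11.240
ΔCt(differentiated) = 28.000 − 21.170 = 6.830
ΔΔCt = 6.830 − 11.240 = -4.410
Fold change = 2^(−(-4.410)) = 2^4.410 = 21.2590

21.259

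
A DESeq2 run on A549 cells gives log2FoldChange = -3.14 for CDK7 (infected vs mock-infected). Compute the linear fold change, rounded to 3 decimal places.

0.113

Fold change = 2^(-3.14) = 0.1134
That is, CDK7 drops to 11.3% of the mock-infected level.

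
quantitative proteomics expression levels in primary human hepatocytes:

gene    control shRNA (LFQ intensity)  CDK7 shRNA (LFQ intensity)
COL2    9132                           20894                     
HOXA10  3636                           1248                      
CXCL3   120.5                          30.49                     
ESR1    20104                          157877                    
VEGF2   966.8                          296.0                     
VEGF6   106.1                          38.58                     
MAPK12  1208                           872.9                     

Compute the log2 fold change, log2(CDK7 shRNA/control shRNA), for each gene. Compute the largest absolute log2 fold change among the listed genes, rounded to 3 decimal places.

2.973

log2(20894/9132) = 1.194  (COL2)
log2(1248/3636) = -1.543  (HOXA10)
log2(30.49/120.5) = -1.983  (CXCL3)
log2(157877/20104) = 2.973  (ESR1)
log2(296.0/966.8) = -1.708  (VEGF2)
log2(38.58/106.1) = -1.459  (VEGF6)
log2(872.9/1208) = -0.469  (MAPK12)
The largest magnitude belongs to ESR1.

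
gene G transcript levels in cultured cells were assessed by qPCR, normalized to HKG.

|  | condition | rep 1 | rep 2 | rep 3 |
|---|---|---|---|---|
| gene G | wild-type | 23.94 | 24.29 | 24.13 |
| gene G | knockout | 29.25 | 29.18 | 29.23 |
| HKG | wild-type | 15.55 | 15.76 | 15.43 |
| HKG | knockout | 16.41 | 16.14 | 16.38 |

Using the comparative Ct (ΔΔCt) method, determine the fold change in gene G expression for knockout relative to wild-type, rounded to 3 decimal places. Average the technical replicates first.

0.048

Mean Ct: gene G wild-type 24.120; gene G knockout 29.220; HKG wild-type 15.580; HKG knockout 16.310
ΔCt(wild-type) = 24.120 − 15.580 = 8.540
ΔCt(knockout) = 29.220 − 16.310 = 12.910
ΔΔCt = 12.910 − 8.540 = 4.370
Fold change = 2^(−4.370) = 0.0484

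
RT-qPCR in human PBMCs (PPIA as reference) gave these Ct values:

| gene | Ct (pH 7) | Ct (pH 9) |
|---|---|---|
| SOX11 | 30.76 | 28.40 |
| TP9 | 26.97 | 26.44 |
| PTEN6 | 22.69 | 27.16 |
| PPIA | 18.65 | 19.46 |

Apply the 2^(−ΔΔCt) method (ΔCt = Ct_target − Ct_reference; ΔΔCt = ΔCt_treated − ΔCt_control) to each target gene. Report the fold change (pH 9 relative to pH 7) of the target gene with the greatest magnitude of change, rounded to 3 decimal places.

0.079

SOX11: ΔΔCt = (28.40−19.46) − (30.76−18.65) = 8.94 − 12.11 = -3.17; fold change = 2^3.17 = 9.000
TP9: ΔΔCt = (26.44−19.46) − (26.97−18.65) = 6.98 − 8.32 = -1.34; fold change = 2^1.34 = 2.532
PTEN6: ΔΔCt = (27.16−19.46) − (22.69−18.65) = 7.70 − 4.04 = 3.66; fold change = 2^-3.66 = 0.079
PTEN6 has the largest |ΔΔCt| = 3.66.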